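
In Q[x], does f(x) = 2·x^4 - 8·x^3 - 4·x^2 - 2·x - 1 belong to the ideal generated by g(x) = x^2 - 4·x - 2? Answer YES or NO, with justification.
In Q[x] the ideal (g) consists of all multiples of g, so f ∈ (g) iff g | f, i.e. iff the remainder of f on division by g is 0. Divide f by g (g is monic, so eliminate the leading term of the running remainder at each step):
  leading term 2·x^4: subtract (2·x^2)·g(x) = 2·x^4 - 8·x^3 - 4·x^2, leaving -2·x - 1
The remainder r(x) = -2·x - 1 ≠ 0 (and deg r < deg g), so g ∤ f, i.e. f ∉ (g).

Final answer: NO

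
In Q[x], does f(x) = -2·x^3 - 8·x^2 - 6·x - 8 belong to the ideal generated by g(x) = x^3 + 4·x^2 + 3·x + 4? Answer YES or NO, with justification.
YES

In Q[x] the ideal (g) consists of all multiples of g, so f ∈ (g) iff g | f, i.e. iff the remainder of f on division by g is 0. Divide f by g (g is monic, so eliminate the leading term of the running remainder at each step):
  leading term -2·x^3: subtract (-2)·g(x) = -2·x^3 - 8·x^2 - 6·x - 8, leaving 0
The remainder is 0, so f(x) = g(x) · h(x) with h(x) = -2. Hence g | f, i.e. f ∈ (g).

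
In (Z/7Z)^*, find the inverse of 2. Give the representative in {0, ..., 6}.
Apply the extended Euclidean algorithm to (7, 2), tracking rows (r, s, t) with s·7 + t·2 = r. Each division r_prev = q·r_cur + r_new produces the new row as (previous row) − q·(current row):
  row A: (7, 1, 0)   [1·7 + 0·2 = 7]
  row B: (2, 0, 1)   [0·7 + 1·2 = 2]
  7 = 3·2 + 1   → row C = row A − 3·row B = (1, 1, −3)   [check: 1·7 − 3·2 = 1]
  2 = 2·1 + 0   → remainder 0, stop. gcd = 1 (last nonzero row C).
The gcd is 1, so 2 is invertible mod 7. The last nonzero row gives 1·7 − 3·2 = 1, so t = −3. So 2^(−1) ≡ −3 ≡ 4 (mod 7). Verify: 2 · 4 = 8 ≡ 1 (mod 7). ✓

Final answer: 2^(−1) ≡ 4 (mod 7)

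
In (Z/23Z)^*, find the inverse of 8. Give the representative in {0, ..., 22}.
8^(−1) ≡ 3 (mod 23)

Apply the extended Euclidean algorithm to (23, 8), tracking rows (r, s, t) with s·23 + t·8 = r. Each division r_prev = q·r_cur + r_new produces the new row as (previous row) − q·(current row):
  row A: (23, 1, 0)   [1·23 + 0·8 = 23]
  row B: (8, 0, 1)   [0·23 + 1·8 = 8]
  23 = 2·8 + 7   → row C = row A − 2·row B = (7, 1, −2)   [check: 1·23 − 2·8 = 7]
  8 = 1·7 + 1   → row D = row B − 1·row C = (1, −1, 3)   [check: −1·23 + 3·8 = 1]
  7 = 7·1 + 0   → remainder 0, stop. gcd = 1 (last nonzero row D).
The gcd is 1, so 8 is invertible mod 23. The last nonzero row gives −1·23 + 3·8 = 1, so t = 3. So 8^(−1) ≡ 3 (mod 23). Verify: 8 · 3 = 24 ≡ 1 (mod 23). ✓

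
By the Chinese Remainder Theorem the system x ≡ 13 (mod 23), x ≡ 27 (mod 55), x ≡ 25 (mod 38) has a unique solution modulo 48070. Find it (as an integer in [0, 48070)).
x ≡ 24117 (mod 48070); the representative in [0, 48070) is 24117

The moduli 23, 55, 38 are pairwise coprime, so by the CRT there is a unique solution mod 23·55·38 = 48070.
Solve by successive substitution. Start with x ≡ 13 (mod 23).
  Combine with x ≡ 27 (mod 55): write x = 13 + 23·t and require 13 + 23·t ≡ 27 (mod 55), i.e. 23·t ≡ 27 − 13 ≡ 14 (mod 55). Since 23^(−1) ≡ 12 (mod 55), t ≡ 12·14 ≡ 3 (mod 55). So x ≡ 13 + 23·3 = 82 (mod 1265).
  Combine with x ≡ 25 (mod 38): write x = 82 + 1265·t and require 82 + 1265·t ≡ 25 (mod 38), i.e. 1265·t ≡ 25 − 82 ≡ 19 (mod 38). Since 1265^(−1) ≡ 7 (mod 38) (1265 ≡ 11 (mod 38)), t ≡ 7·19 ≡ 19 (mod 38). So x ≡ 82 + 1265·19 = 24117 (mod 48070).
Unique solution in [0, 48070): x = 24117.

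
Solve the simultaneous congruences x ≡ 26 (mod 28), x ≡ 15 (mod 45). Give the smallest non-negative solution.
The moduli 28, 45 are pairwise coprime, so by the CRT there is a unique solution mod 28·45 = 1260.
Solve by successive substitution. Start with x ≡ 26 (mod 28).
  Combine with x ≡ 15 (mod 45): write x = 26 + 28·t and require 26 + 28·t ≡ 15 (mod 45), i.e. 28·t ≡ 15 − 26 ≡ 34 (mod 45). Since 28^(−1) ≡ 37 (mod 45), t ≡ 37·34 ≡ 43 (mod 45). So x ≡ 26 + 28·43 = 1230 (mod 1260).
Unique solution in [0, 1260): x = 1230.

Final answer: x ≡ 1230 (mod 1260); the representative in [0, 1260) is 1230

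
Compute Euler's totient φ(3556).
φ is multiplicative, with φ(p^e) = p^e − p^(e−1). Factorise 3556 = 2^2 · 7 · 127. Then
  φ(3556) = (2^2 − 2^1) · (7 − 1) · (127 − 1) = 2 · 6 · 126 = 1512.

Final answer: φ(3556) = 1512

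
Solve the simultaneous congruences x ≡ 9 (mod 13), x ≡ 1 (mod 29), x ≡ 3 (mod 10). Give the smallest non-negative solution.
x ≡ 2843 (mod 3770); the representative in [0, 3770) is 2843

The moduli 13, 29, 10 are pairwise coprime, so by the CRT there is a unique solution mod 13·29·10 = 3770.
Solve by successive substitution. Start with x ≡ 9 (mod 13).
  Combine with x ≡ 1 (mod 29): write x = 9 + 13·t and require 9 + 13·t ≡ 1 (mod 29), i.e. 13·t ≡ 1 − 9 ≡ 21 (mod 29). Since 13^(−1) ≡ 9 (mod 29), t ≡ 9·21 ≡ 15 (mod 29). So x ≡ 9 + 13·15 = 204 (mod 377).
  Combine with x ≡ 3 (mod 10): write x = 204 + 377·t and require 204 + 377·t ≡ 3 (mod 10), i.e. 377·t ≡ 3 − 204 ≡ 9 (mod 10). Since 377^(−1) ≡ 3 (mod 10) (377 ≡ 7 (mod 10)), t ≡ 3·9 ≡ 7 (mod 10). So x ≡ 204 + 377·7 = 2843 (mod 3770).
Unique solution in [0, 3770): x = 2843.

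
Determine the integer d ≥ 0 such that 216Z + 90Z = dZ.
In the PID Z, (a, b) is generated by gcd(a, b). Compute gcd(216, 90) with the extended Euclidean algorithm, tracking rows (r, s, t) with s·216 + t·90 = r:
  row A: (216, 1, 0)   [1·216 + 0·90 = 216]
  row B: (90, 0, 1)   [0·216 + 1·90 = 90]
  216 = 2·90 + 36   → row C = row A − 2·row B = (36, 1, −2)   [check: 1·216 − 2·90 = 36]
  90 = 2·36 + 18   → row D = row B − 2·row C = (18, −2, 5)   [check: −2·216 + 5·90 = 18]
  36 = 2·18 + 0   → remainder 0, stop. gcd = 18 (last nonzero row D).
So gcd(216, 90) = 18, with Bézout identity −2·216 + 5·90 = 18. Containment (⊇): the Bézout identity exhibits 18 as an element of (216, 90), giving (18) ⊆ (216, 90). Containment (⊆): since 18 | 216 and 18 | 90 (216 = 18·12, 90 = 18·5), every Z-linear combination of 216 and 90 is divisible by 18, so (216, 90) ⊆ (18). Therefore (216, 90) = (18), d = 18.

Final answer: (216, 90) = (18); d = 18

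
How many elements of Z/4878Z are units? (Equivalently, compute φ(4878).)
Z/4878Z has φ(4878) = 1620 units

An element a ∈ Z/4878Z is a unit iff gcd(a, 4878) = 1, so the number of units is φ(4878). φ is multiplicative, with φ(p^e) = p^e − p^(e−1). Factorise 4878 = 2 · 3^2 · 271. Then
  φ(4878) = (2 − 1) · (3^2 − 3^1) · (271 − 1) = 1 · 6 · 270 = 1620.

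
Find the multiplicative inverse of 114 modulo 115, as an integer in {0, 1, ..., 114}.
114^(−1) ≡ 114 (mod 115)

Apply the extended Euclidean algorithm to (115, 114), tracking rows (r, s, t) with s·115 + t·114 = r. Each division r_prev = q·r_cur + r_new produces the new row as (previous row) − q·(current row):
  row A: (115, 1, 0)   [1·115 + 0·114 = 115]
  row B: (114, 0, 1)   [0·115 + 1·114 = 114]
  115 = 1·114 + 1   → row C = row A − 1·row B = (1, 1, −1)   [check: 1·115 − 1·114 = 1]
  114 = 114·1 + 0   → remainder 0, stop. gcd = 1 (last nonzero row C).
The gcd is 1, so 114 is invertible mod 115. The last nonzero row gives 1·115 − 1·114 = 1, so t = −1. So 114^(−1) ≡ −1 ≡ 114 (mod 115). Verify: 114 · 114 = 12996 ≡ 1 (mod 115). ✓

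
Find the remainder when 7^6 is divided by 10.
9

Use repeated squaring. Binary(6) = 110. Walk through the bits of the exponent 6 left-to-right: at each bit after the leading one, square the running value, then multiply by 7 if the bit is 1 (always reducing mod 10):
  bit 1 = 1 (leading): start with 7.
  bit 2 = 1: square 7^2 = 49 ≡ 9; bit is 1, so multiply 9·7 = 63 ≡ 3 (mod 10).
  bit 3 = 0: square 3^2 = 9 (mod 10).
Final value: 7^6 ≡ 9 (mod 10).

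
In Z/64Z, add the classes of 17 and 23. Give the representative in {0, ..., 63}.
Both summands are already reduced mod 64. 17 + 23 = 40; 40 = 0·64 + 40, so (17 + 23) mod 64 = 40.

Final answer: 40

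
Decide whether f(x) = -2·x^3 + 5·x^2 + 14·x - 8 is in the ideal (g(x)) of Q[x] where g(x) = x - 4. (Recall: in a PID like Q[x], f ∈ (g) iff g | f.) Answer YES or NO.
YES

In Q[x] the ideal (g) consists of all multiples of g, so f ∈ (g) iff g | f, i.e. iff the remainder of f on division by g is 0. Divide f by g (g is monic, so eliminate the leading term of the running remainder at each step):
  leading term -2·x^3: subtract (-2·x^2)·g(x) = -2·x^3 + 8·x^2, leaving -3·x^2 + 14·x - 8
  leading term -3·x^2: subtract (-3·x)·g(x) = -3·x^2 + 12·x, leaving 2·x - 8
  leading term 2·x: subtract (2)·g(x) = 2·x - 8, leaving 0
The remainder is 0, so f(x) = g(x) · h(x) with h(x) = -2·x^2 - 3·x + 2. Hence g | f, i.e. f ∈ (g).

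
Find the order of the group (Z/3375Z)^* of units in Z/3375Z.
|(Z/3375Z)^*| = 1800

(Z/3375Z)^* consists of the classes a with gcd(a, 3375) = 1, so its order is φ(3375). φ is multiplicative, with φ(p^e) = p^e − p^(e−1). Factorise 3375 = 3^3 · 5^3. Then
  φ(3375) = (3^3 − 3^2) · (5^3 − 5^2) = 18 · 100 = 1800.
Thus |(Z/3375Z)^*| = 1800.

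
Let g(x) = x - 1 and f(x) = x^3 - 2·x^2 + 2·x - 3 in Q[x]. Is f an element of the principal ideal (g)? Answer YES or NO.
In Q[x] the ideal (g) consists of all multiples of g, so f ∈ (g) iff g | f, i.e. iff the remainder of f on division by g is 0. Divide f by g (g is monic, so eliminate the leading term of the running remainder at each step):
  leading term x^3: subtract (x^2)·g(x) = x^3 - x^2, leaving -x^2 + 2·x - 3
  leading term -x^2: subtract (-x)·g(x) = -x^2 + x, leaving x - 3
  leading term x: subtract (1)·g(x) = x - 1, leaving -2
The remainder r(x) = -2 ≠ 0 (and deg r < deg g), so g ∤ f, i.e. f ∉ (g).

Final answer: NO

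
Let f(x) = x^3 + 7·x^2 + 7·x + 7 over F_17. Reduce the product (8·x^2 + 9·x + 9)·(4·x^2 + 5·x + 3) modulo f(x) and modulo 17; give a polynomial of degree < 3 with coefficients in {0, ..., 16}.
a · b ≡ 16·x^2 + 9 (mod f(x))

Multiply as integer polynomials: a · b = 32·x^4 + 76·x^3 + 105·x^2 + 72·x + 27. Reducing coefficients mod 17: a · b ≡ 15·x^4 + 8·x^3 + 3·x^2 + 4·x + 10. Now divide by f(x) = x^3 + 7·x^2 + 7·x + 7 in F_17[x], eliminating the leading term at each step:
  leading term 15·x^4: subtract (15·x)·f(x) = 15·x^4 + 3·x^3 + 3·x^2 + 3·x, leaving 5·x^3 + x + 10 (coefficients mod 17)
  leading term 5·x^3: subtract (5)·f(x) = 5·x^3 + x^2 + x + 1, leaving 16·x^2 + 9 (coefficients mod 17)
The degree is now < 3, so this is the remainder. Hence a · b ≡ 16·x^2 + 9 in F_17[x]/(f).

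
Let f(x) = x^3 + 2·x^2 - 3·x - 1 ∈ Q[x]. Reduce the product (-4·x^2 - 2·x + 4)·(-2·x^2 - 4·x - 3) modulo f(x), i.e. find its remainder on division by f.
a · b ≡ 28·x^2 + 10·x - 8 (mod f(x))

First multiply in Q[x] without reducing: a · b = 8·x^4 + 20·x^3 + 12·x^2 - 10·x - 12. Now divide by f(x) = x^3 + 2·x^2 - 3·x - 1, eliminating the leading term at each step:
  leading term 8·x^4: subtract (8·x)·f(x) = 8·x^4 + 16·x^3 - 24·x^2 - 8·x, leaving 4·x^3 + 36·x^2 - 2·x - 12
  leading term 4·x^3: subtract (4)·f(x) = 4·x^3 + 8·x^2 - 12·x - 4, leaving 28·x^2 + 10·x - 8
The degree is now < 3, so this is the remainder. Hence a · b ≡ 28·x^2 + 10·x - 8 in Q[x]/(f).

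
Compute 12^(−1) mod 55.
Apply the extended Euclidean algorithm to (55, 12), tracking rows (r, s, t) with s·55 + t·12 = r. Each division r_prev = q·r_cur + r_new produces the new row as (previous row) − q·(current row):
  row A: (55, 1, 0)   [1·55 + 0·12 = 55]
  row B: (12, 0, 1)   [0·55 + 1·12 = 12]
  55 = 4·12 + 7   → row C = row A − 4·row B = (7, 1, −4)   [check: 1·55 − 4·12 = 7]
  12 = 1·7 + 5   → row D = row B − 1·row C = (5, −1, 5)   [check: −1·55 + 5·12 = 5]
  7 = 1·5 + 2   → row E = row C − 1·row D = (2, 2, −9)   [check: 2·55 − 9·12 = 2]
  5 = 2·2 + 1   → row F = row D − 2·row E = (1, −5, 23)   [check: −5·55 + 23·12 = 1]
  2 = 2·1 + 0   → remainder 0, stop. gcd = 1 (last nonzero row F).
The gcd is 1, so 12 is invertible mod 55. The last nonzero row gives −5·55 + 23·12 = 1, so t = 23. So 12^(−1) ≡ 23 (mod 55). Verify: 12 · 23 = 276 ≡ 1 (mod 55). ✓

Final answer: 12^(−1) ≡ 23 (mod 55)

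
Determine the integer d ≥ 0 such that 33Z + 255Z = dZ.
In the PID Z, (a, b) is generated by gcd(a, b). Compute gcd(255, 33) with the extended Euclidean algorithm, tracking rows (r, s, t) with s·255 + t·33 = r:
  row A: (255, 1, 0)   [1·255 + 0·33 = 255]
  row B: (33, 0, 1)   [0·255 + 1·33 = 33]
  255 = 7·33 + 24   → row C = row A − 7·row B = (24, 1, −7)   [check: 1·255 − 7·33 = 24]
  33 = 1·24 + 9   → row D = row B − 1·row C = (9, −1, 8)   [check: −1·255 + 8·33 = 9]
  24 = 2·9 + 6   → row E = row C − 2·row D = (6, 3, −23)   [check: 3·255 − 23·33 = 6]
  9 = 1·6 + 3   → row F = row D − 1·row E = (3, −4, 31)   [check: −4·255 + 31·33 = 3]
  6 = 2·3 + 0   → remainder 0, stop. gcd = 3 (last nonzero row F).
So gcd(33, 255) = 3, with Bézout identity −4·255 + 31·33 = 3. Containment (⊇): the Bézout identity exhibits 3 as an element of (33, 255), giving (3) ⊆ (33, 255). Containment (⊆): since 3 | 33 and 3 | 255 (33 = 3·11, 255 = 3·85), every Z-linear combination of 33 and 255 is divisible by 3, so (33, 255) ⊆ (3). Therefore (33, 255) = (3), d = 3.

Final answer: (33, 255) = (3); d = 3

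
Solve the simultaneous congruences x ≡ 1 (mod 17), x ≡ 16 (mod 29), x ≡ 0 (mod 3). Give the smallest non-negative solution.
The moduli 17, 29, 3 are pairwise coprime, so by the CRT there is a unique solution mod 17·29·3 = 1479.
Solve by successive substitution. Start with x ≡ 1 (mod 17).
  Combine with x ≡ 16 (mod 29): write x = 1 + 17·t and require 1 + 17·t ≡ 16 (mod 29), i.e. 17·t ≡ 16 − 1 ≡ 15 (mod 29). Since 17^(−1) ≡ 12 (mod 29), t ≡ 12·15 ≡ 6 (mod 29). So x ≡ 1 + 17·6 = 103 (mod 493).
  Combine with x ≡ 0 (mod 3): write x = 103 + 493·t and require 103 + 493·t ≡ 0 (mod 3), i.e. 493·t ≡ 0 − 103 ≡ 2 (mod 3). Since 493^(−1) ≡ 1 (mod 3) (493 ≡ 1 (mod 3)), t ≡ 1·2 ≡ 2 (mod 3). So x ≡ 103 + 493·2 = 1089 (mod 1479).
Unique solution in [0, 1479): x = 1089.

Final answer: x ≡ 1089 (mod 1479); the representative in [0, 1479) is 1089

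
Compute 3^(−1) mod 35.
Apply the extended Euclidean algorithm to (35, 3), tracking rows (r, s, t) with s·35 + t·3 = r. Each division r_prev = q·r_cur + r_new produces the new row as (previous row) − q·(current row):
  row A: (35, 1, 0)   [1·35 + 0·3 = 35]
  row B: (3, 0, 1)   [0·35 + 1·3 = 3]
  35 = 11·3 + 2   → row C = row A − 11·row B = (2, 1, −11)   [check: 1·35 − 11·3 = 2]
  3 = 1·2 + 1   → row D = row B − 1·row C = (1, −1, 12)   [check: −1·35 + 12·3 = 1]
  2 = 2·1 + 0   → remainder 0, stop. gcd = 1 (last nonzero row D).
The gcd is 1, so 3 is invertible mod 35. The last nonzero row gives −1·35 + 12·3 = 1, so t = 12. So 3^(−1) ≡ 12 (mod 35). Verify: 3 · 12 = 36 ≡ 1 (mod 35). ✓

Final answer: 3^(−1) ≡ 12 (mod 35)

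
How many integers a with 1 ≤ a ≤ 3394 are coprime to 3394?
The number of a ∈ {1, ..., 3394} with gcd(a, 3394) = 1 is by definition Euler's totient φ(3394). φ is multiplicative, with φ(p^e) = p^e − p^(e−1). Factorise 3394 = 2 · 1697. Then
  φ(3394) = (2 − 1) · (1697 − 1) = 1 · 1696 = 1696.
So there are 1696 such integers.

Final answer: 1696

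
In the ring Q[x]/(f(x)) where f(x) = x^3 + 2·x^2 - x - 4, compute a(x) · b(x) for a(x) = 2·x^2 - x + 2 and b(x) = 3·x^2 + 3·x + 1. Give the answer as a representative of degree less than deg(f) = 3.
a · b ≡ 29·x^2 + 20·x - 34 (mod f(x))

First multiply in Q[x] without reducing: a · b = 6·x^4 + 3·x^3 + 5·x^2 + 5·x + 2. Now divide by f(x) = x^3 + 2·x^2 - x - 4, eliminating the leading term at each step:
  leading term 6·x^4: subtract (6·x)·f(x) = 6·x^4 + 12·x^3 - 6·x^2 - 24·x, leaving -9·x^3 + 11·x^2 + 29·x + 2
  leading term -9·x^3: subtract (-9)·f(x) = -9·x^3 - 18·x^2 + 9·x + 36, leaving 29·x^2 + 20·x - 34
The degree is now < 3, so this is the remainder. Hence a · b ≡ 29·x^2 + 20·x - 34 in Q[x]/(f).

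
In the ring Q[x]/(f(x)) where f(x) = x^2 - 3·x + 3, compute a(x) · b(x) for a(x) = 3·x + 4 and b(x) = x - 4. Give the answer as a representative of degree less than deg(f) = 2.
First multiply in Q[x] without reducing: a · b = 3·x^2 - 8·x - 16. Now divide by f(x) = x^2 - 3·x + 3, eliminating the leading term at each step:
  leading term 3·x^2: subtract (3)·f(x) = 3·x^2 - 9·x + 9, leaving x - 25
The degree is now < 2, so this is the remainder. Hence a · b ≡ x - 25 in Q[x]/(f).

Final answer: a · b ≡ x - 25 (mod f(x))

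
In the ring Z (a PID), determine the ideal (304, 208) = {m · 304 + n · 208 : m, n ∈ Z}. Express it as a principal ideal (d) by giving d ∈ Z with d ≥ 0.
(304, 208) = (16); d = 16

In the PID Z, (a, b) is generated by gcd(a, b). Compute gcd(304, 208) with the extended Euclidean algorithm, tracking rows (r, s, t) with s·304 + t·208 = r:
  row A: (304, 1, 0)   [1·304 + 0·208 = 304]
  row B: (208, 0, 1)   [0·304 + 1·208 = 208]
  304 = 1·208 + 96   → row C = row A − 1·row B = (96, 1, −1)   [check: 1·304 − 1·208 = 96]
  208 = 2·96 + 16   → row D = row B − 2·row C = (16, −2, 3)   [check: −2·304 + 3·208 = 16]
  96 = 6·16 + 0   → remainder 0, stop. gcd = 16 (last nonzero row D).
So gcd(304, 208) = 16, with Bézout identity −2·304 + 3·208 = 16. Containment (⊇): the Bézout identity exhibits 16 as an element of (304, 208), giving (16) ⊆ (304, 208). Containment (⊆): since 16 | 304 and 16 | 208 (304 = 16·19, 208 = 16·13), every Z-linear combination of 304 and 208 is divisible by 16, so (304, 208) ⊆ (16). Therefore (304, 208) = (16), d = 16.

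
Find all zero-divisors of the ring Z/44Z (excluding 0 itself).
nonzero zero-divisors of Z/44Z = {2, 4, 6, 8, 10, 11, 12, 14, 16, 18, 20, 22, 24, 26, 28, 30, 32, 33, 34, 36, 38, 40, 42}

An element a ∈ Z/44Z (with a ≠ 0) is a zero-divisor iff gcd(a, 44) > 1 (because a is a unit precisely when gcd(a, n) = 1, and in Z/nZ every nonzero, non-unit element is a zero-divisor). Scan a = 1, ..., 43 and keep those with gcd(a, 44) > 1:
  gcd(2, 44) = 2, gcd(4, 44) = 4, gcd(6, 44) = 2, gcd(8, 44) = 4, gcd(10, 44) = 2, gcd(11, 44) = 11, gcd(12, 44) = 4, gcd(14, 44) = 2, gcd(16, 44) = 4, gcd(18, 44) = 2, gcd(20, 44) = 4, gcd(22, 44) = 22, gcd(24, 44) = 4, gcd(26, 44) = 2, gcd(28, 44) = 4, gcd(30, 44) = 2, gcd(32, 44) = 4, gcd(33, 44) = 11, gcd(34, 44) = 2, gcd(36, 44) = 4, gcd(38, 44) = 2, gcd(40, 44) = 4, gcd(42, 44) = 2.
All other a ∈ {1, ..., 43} have gcd(a, 44) = 1 and are units. So the nonzero zero-divisors are exactly the 23 values of a appearing in this scan.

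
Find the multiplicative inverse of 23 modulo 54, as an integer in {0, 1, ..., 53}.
Apply the extended Euclidean algorithm to (54, 23), tracking rows (r, s, t) with s·54 + t·23 = r. Each division r_prev = q·r_cur + r_new produces the new row as (previous row) − q·(current row):
  row A: (54, 1, 0)   [1·54 + 0·23 = 54]
  row B: (23, 0, 1)   [0·54 + 1·23 = 23]
  54 = 2·23 + 8   → row C = row A − 2·row B = (8, 1, −2)   [check: 1·54 − 2·23 = 8]
  23 = 2·8 + 7   → row D = row B − 2·row C = (7, −2, 5)   [check: −2·54 + 5·23 = 7]
  8 = 1·7 + 1   → row E = row C − 1·row D = (1, 3, −7)   [check: 3·54 − 7·23 = 1]
  7 = 7·1 + 0   → remainder 0, stop. gcd = 1 (last nonzero row E).
The gcd is 1, so 23 is invertible mod 54. The last nonzero row gives 3·54 − 7·23 = 1, so t = −7. So 23^(−1) ≡ −7 ≡ 47 (mod 54). Verify: 23 · 47 = 1081 ≡ 1 (mod 54). ✓

Final answer: 23^(−1) ≡ 47 (mod 54)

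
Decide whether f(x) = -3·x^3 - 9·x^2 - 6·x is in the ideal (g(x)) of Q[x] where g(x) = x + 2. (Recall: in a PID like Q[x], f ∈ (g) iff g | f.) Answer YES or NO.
YES

In Q[x] the ideal (g) consists of all multiples of g, so f ∈ (g) iff g | f, i.e. iff the remainder of f on division by g is 0. Divide f by g (g is monic, so eliminate the leading term of the running remainder at each step):
  leading term -3·x^3: subtract (-3·x^2)·g(x) = -3·x^3 - 6·x^2, leaving -3·x^2 - 6·x
  leading term -3·x^2: subtract (-3·x)·g(x) = -3·x^2 - 6·x, leaving 0
The remainder is 0, so f(x) = g(x) · h(x) with h(x) = -3·x^2 - 3·x. Hence g | f, i.e. f ∈ (g).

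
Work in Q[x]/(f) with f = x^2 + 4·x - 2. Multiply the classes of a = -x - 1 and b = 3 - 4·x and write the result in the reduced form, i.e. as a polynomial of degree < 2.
a · b ≡ 5 - 15·x (mod f(x))

First multiply in Q[x] without reducing: a · b = 4·x^2 + x - 3. Now divide by f(x) = x^2 + 4·x - 2, eliminating the leading term at each step:
  leading term 4·x^2: subtract (4)·f(x) = 4·x^2 + 16·x - 8, leaving 5 - 15·x
The degree is now < 2, so this is the remainder. Hence a · b ≡ 5 - 15·x in Q[x]/(f).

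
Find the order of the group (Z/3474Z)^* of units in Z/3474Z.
(Z/3474Z)^* consists of the classes a with gcd(a, 3474) = 1, so its order is φ(3474). φ is multiplicative, with φ(p^e) = p^e − p^(e−1). Factorise 3474 = 2 · 3^2 · 193. Then
  φ(3474) = (2 − 1) · (3^2 − 3^1) · (193 − 1) = 1 · 6 · 192 = 1152.
Thus |(Z/3474Z)^*| = 1152.

Final answer: |(Z/3474Z)^*| = 1152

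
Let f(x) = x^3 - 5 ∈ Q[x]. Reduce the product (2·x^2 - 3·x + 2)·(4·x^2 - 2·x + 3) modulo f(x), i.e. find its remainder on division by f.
First multiply in Q[x] without reducing: a · b = 8·x^4 - 16·x^3 + 20·x^2 - 13·x + 6. Now divide by f(x) = x^3 - 5, eliminating the leading term at each step:
  leading term 8·x^4: subtract (8·x)·f(x) = 8·x^4 - 40·x, leaving -16·x^3 + 20·x^2 + 27·x + 6
  leading term -16·x^3: subtract (-16)·f(x) = 80 - 16·x^3, leaving 20·x^2 + 27·x - 74
The degree is now < 3, so this is the remainder. Hence a · b ≡ 20·x^2 + 27·x - 74 in Q[x]/(f).

Final answer: a · b ≡ 20·x^2 + 27·x - 74 (mod f(x))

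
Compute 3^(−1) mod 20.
3^(−1) ≡ 7 (mod 20)

Apply the extended Euclidean algorithm to (20, 3), tracking rows (r, s, t) with s·20 + t·3 = r. Each division r_prev = q·r_cur + r_new produces the new row as (previous row) − q·(current row):
  row A: (20, 1, 0)   [1·20 + 0·3 = 20]
  row B: (3, 0, 1)   [0·20 + 1·3 = 3]
  20 = 6·3 + 2   → row C = row A − 6·row B = (2, 1, −6)   [check: 1·20 − 6·3 = 2]
  3 = 1·2 + 1   → row D = row B − 1·row C = (1, −1, 7)   [check: −1·20 + 7·3 = 1]
  2 = 2·1 + 0   → remainder 0, stop. gcd = 1 (last nonzero row D).
The gcd is 1, so 3 is invertible mod 20. The last nonzero row gives −1·20 + 7·3 = 1, so t = 7. So 3^(−1) ≡ 7 (mod 20). Verify: 3 · 7 = 21 ≡ 1 (mod 20). ✓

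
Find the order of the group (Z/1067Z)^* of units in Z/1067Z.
|(Z/1067Z)^*| = 960

(Z/1067Z)^* consists of the classes a with gcd(a, 1067) = 1, so its order is φ(1067). φ is multiplicative, with φ(p^e) = p^e − p^(e−1). Factorise 1067 = 11 · 97. Then
  φ(1067) = (11 − 1) · (97 − 1) = 10 · 96 = 960.
Thus |(Z/1067Z)^*| = 960.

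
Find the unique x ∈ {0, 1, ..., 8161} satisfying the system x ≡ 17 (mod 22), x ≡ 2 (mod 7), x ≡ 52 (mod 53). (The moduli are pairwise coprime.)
The moduli 22, 7, 53 are pairwise coprime, so by the CRT there is a unique solution mod 22·7·53 = 8162.
Solve by successive substitution. Start with x ≡ 17 (mod 22).
  Combine with x ≡ 2 (mod 7): write x = 17 + 22·t and require 17 + 22·t ≡ 2 (mod 7), i.e. 22·t ≡ 2 − 17 ≡ 6 (mod 7). Since 22^(−1) ≡ 1 (mod 7) (22 ≡ 1 (mod 7)), t ≡ 1·6 ≡ 6 (mod 7). So x ≡ 17 + 22·6 = 149 (mod 154).
  Combine with x ≡ 52 (mod 53): write x = 149 + 154·t and require 149 + 154·t ≡ 52 (mod 53), i.e. 154·t ≡ 52 − 149 ≡ 9 (mod 53). Since 154^(−1) ≡ 21 (mod 53) (154 ≡ 48 (mod 53)), t ≡ 21·9 ≡ 30 (mod 53). So x ≡ 149 + 154·30 = 4769 (mod 8162).
Unique solution in [0, 8162): x = 4769.

Final answer: x ≡ 4769 (mod 8162); the representative in [0, 8162) is 4769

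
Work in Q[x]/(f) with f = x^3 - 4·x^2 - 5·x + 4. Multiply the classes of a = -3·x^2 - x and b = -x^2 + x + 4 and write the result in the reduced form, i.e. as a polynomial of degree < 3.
a · b ≡ 42·x^2 + 34·x - 40 (mod f(x))

First multiply in Q[x] without reducing: a · b = 3·x^4 - 2·x^3 - 13·x^2 - 4·x. Now divide by f(x) = x^3 - 4·x^2 - 5·x + 4, eliminating the leading term at each step:
  leading term 3·x^4: subtract (3·x)·f(x) = 3·x^4 - 12·x^3 - 15·x^2 + 12·x, leaving 10·x^3 + 2·x^2 - 16·x
  leading term 10·x^3: subtract (10)·f(x) = 10·x^3 - 40·x^2 - 50·x + 40, leaving 42·x^2 + 34·x - 40
The degree is now < 3, so this is the remainder. Hence a · b ≡ 42·x^2 + 34·x - 40 in Q[x]/(f).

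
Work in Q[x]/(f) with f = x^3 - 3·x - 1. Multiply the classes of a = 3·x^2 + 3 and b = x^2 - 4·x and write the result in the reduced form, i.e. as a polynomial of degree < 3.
a · b ≡ 12·x^2 - 45·x - 12 (mod f(x))

First multiply in Q[x] without reducing: a · b = 3·x^4 - 12·x^3 + 3·x^2 - 12·x. Now divide by f(x) = x^3 - 3·x - 1, eliminating the leading term at each step:
  leading term 3·x^4: subtract (3·x)·f(x) = 3·x^4 - 9·x^2 - 3·x, leaving -12·x^3 + 12·x^2 - 9·x
  leading term -12·x^3: subtract (-12)·f(x) = -12·x^3 + 36·x + 12, leaving 12·x^2 - 45·x - 12
The degree is now < 3, so this is the remainder. Hence a · b ≡ 12·x^2 - 45·x - 12 in Q[x]/(f).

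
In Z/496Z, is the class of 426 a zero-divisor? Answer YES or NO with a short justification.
gcd(426, 496) = 2 > 1, so 426 is not a unit in Z/496Z. In Z/nZ every nonzero non-unit is a zero-divisor: explicitly, take b = 496/gcd = 248 ≠ 0 (mod 496); then 426·248 = 105648 = 213·496, i.e. 426·248 ≡ 0 (mod 496). So 426 is a zero-divisor.

Final answer: YES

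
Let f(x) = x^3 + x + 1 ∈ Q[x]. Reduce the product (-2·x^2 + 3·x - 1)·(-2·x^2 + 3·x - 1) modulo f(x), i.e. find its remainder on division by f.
a · b ≡ 9·x^2 + 2·x + 13 (mod f(x))

First multiply in Q[x] without reducing: a · b = 4·x^4 - 12·x^3 + 13·x^2 - 6·x + 1. Now divide by f(x) = x^3 + x + 1, eliminating the leading term at each step:
  leading term 4·x^4: subtract (4·x)·f(x) = 4·x^4 + 4·x^2 + 4·x, leaving -12·x^3 + 9·x^2 - 10·x + 1
  leading term -12·x^3: subtract (-12)·f(x) = -12·x^3 - 12·x - 12, leaving 9·x^2 + 2·x + 13
The degree is now < 3, so this is the remainder. Hence a · b ≡ 9·x^2 + 2·x + 13 in Q[x]/(f).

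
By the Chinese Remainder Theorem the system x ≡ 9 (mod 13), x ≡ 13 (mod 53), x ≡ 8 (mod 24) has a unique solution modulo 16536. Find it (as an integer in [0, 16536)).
The moduli 13, 53, 24 are pairwise coprime, so by the CRT there is a unique solution mod 13·53·24 = 16536.
Solve by successive substitution. Start with x ≡ 9 (mod 13).
  Combine with x ≡ 13 (mod 53): write x = 9 + 13·t and require 9 + 13·t ≡ 13 (mod 53), i.e. 13·t ≡ 13 − 9 ≡ 4 (mod 53). Since 13^(−1) ≡ 49 (mod 53), t ≡ 49·4 ≡ 37 (mod 53). So x ≡ 9 + 13·37 = 490 (mod 689).
  Combine with x ≡ 8 (mod 24): write x = 490 + 689·t and require 490 + 689·t ≡ 8 (mod 24), i.e. 689·t ≡ 8 − 490 ≡ 22 (mod 24). Since 689^(−1) ≡ 17 (mod 24) (689 ≡ 17 (mod 24)), t ≡ 17·22 ≡ 14 (mod 24). So x ≡ 490 + 689·14 = 10136 (mod 16536).
Unique solution in [0, 16536): x = 10136.

Final answer: x ≡ 10136 (mod 16536); the representative in [0, 16536) is 10136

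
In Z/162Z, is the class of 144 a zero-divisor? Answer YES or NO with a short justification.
YES

gcd(144, 162) = 18 > 1, so 144 is not a unit in Z/162Z. In Z/nZ every nonzero non-unit is a zero-divisor: explicitly, take b = 162/gcd = 9 ≠ 0 (mod 162); then 144·9 = 1296 = 8·162, i.e. 144·9 ≡ 0 (mod 162). So 144 is a zero-divisor.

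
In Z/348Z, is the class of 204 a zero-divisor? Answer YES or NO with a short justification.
gcd(204, 348) = 12 > 1, so 204 is not a unit in Z/348Z. In Z/nZ every nonzero non-unit is a zero-divisor: explicitly, take b = 348/gcd = 29 ≠ 0 (mod 348); then 204·29 = 5916 = 17·348, i.e. 204·29 ≡ 0 (mod 348). So 204 is a zero-divisor.

Final answer: YES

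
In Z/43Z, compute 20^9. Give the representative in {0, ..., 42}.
8

Use repeated squaring. Binary(9) = 1001. Walk through the bits of the exponent 9 left-to-right: at each bit after the leading one, square the running value, then multiply by 20 if the bit is 1 (always reducing mod 43):
  bit 1 = 1 (leading): start with 20.
  bit 2 = 0: square 20^2 = 400 ≡ 13 (mod 43).
  bit 3 = 0: square 13^2 = 169 ≡ 40 (mod 43).
  bit 4 = 1: square 40^2 = 1600 ≡ 9; bit is 1, so multiply 9·20 = 180 ≡ 8 (mod 43).
Final value: 20^9 ≡ 8 (mod 43).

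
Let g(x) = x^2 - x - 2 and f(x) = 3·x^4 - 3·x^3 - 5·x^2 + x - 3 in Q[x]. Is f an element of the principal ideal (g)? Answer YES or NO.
In Q[x] the ideal (g) consists of all multiples of g, so f ∈ (g) iff g | f, i.e. iff the remainder of f on division by g is 0. Divide f by g (g is monic, so eliminate the leading term of the running remainder at each step):
  leading term 3·x^4: subtract (3·x^2)·g(x) = 3·x^4 - 3·x^3 - 6·x^2, leaving x^2 + x - 3
  leading term x^2: subtract (1)·g(x) = x^2 - x - 2, leaving 2·x - 1
The remainder r(x) = 2·x - 1 ≠ 0 (and deg r < deg g), so g ∤ f, i.e. f ∉ (g).

Final answer: NO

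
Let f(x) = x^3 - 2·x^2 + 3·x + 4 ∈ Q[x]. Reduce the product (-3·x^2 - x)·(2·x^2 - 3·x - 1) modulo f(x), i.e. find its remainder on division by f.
First multiply in Q[x] without reducing: a · b = -6·x^4 + 7·x^3 + 6·x^2 + x. Now divide by f(x) = x^3 - 2·x^2 + 3·x + 4, eliminating the leading term at each step:
  leading term -6·x^4: subtract (-6·x)·f(x) = -6·x^4 + 12·x^3 - 18·x^2 - 24·x, leaving -5·x^3 + 24·x^2 + 25·x
  leading term -5·x^3: subtract (-5)·f(x) = -5·x^3 + 10·x^2 - 15·x - 20, leaving 14·x^2 + 40·x + 20
The degree is now < 3, so this is the remainder. Hence a · b ≡ 14·x^2 + 40·x + 20 in Q[x]/(f).

Final answer: a · b ≡ 14·x^2 + 40·x + 20 (mod f(x))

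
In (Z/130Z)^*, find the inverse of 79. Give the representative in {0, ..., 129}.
Apply the extended Euclidean algorithm to (130, 79), tracking rows (r, s, t) with s·130 + t·79 = r. Each division r_prev = q·r_cur + r_new produces the new row as (previous row) − q·(current row):
  row A: (130, 1, 0)   [1·130 + 0·79 = 130]
  row B: (79, 0, 1)   [0·130 + 1·79 = 79]
  130 = 1·79 + 51   → row C = row A − 1·row B = (51, 1, −1)   [check: 1·130 − 1·79 = 51]
  79 = 1·51 + 28   → row D = row B − 1·row C = (28, −1, 2)   [check: −1·130 + 2·79 = 28]
  51 = 1·28 + 23   → row E = row C − 1·row D = (23, 2, −3)   [check: 2·130 − 3·79 = 23]
  28 = 1·23 + 5   → row F = row D − 1·row E = (5, −3, 5)   [check: −3·130 + 5·79 = 5]
  23 = 4·5 + 3   → row G = row E − 4·row F = (3, 14, −23)   [check: 14·130 − 23·79 = 3]
  5 = 1·3 + 2   → row H = row F − 1·row G = (2, −17, 28)   [check: −17·130 + 28·79 = 2]
  3 = 1·2 + 1   → row I = row G − 1·row H = (1, 31, −51)   [check: 31·130 − 51·79 = 1]
  2 = 2·1 + 0   → remainder 0, stop. gcd = 1 (last nonzero row I).
The gcd is 1, so 79 is invertible mod 130. The last nonzero row gives 31·130 − 51·79 = 1, so t = −51. So 79^(−1) ≡ −51 ≡ 79 (mod 130). Verify: 79 · 79 = 6241 ≡ 1 (mod 130). ✓

Final answer: 79^(−1) ≡ 79 (mod 130)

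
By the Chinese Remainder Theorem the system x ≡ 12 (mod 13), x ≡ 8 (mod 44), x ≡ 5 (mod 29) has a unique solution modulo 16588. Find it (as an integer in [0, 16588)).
x ≡ 4848 (mod 16588); the representative in [0, 16588) is 4848

The moduli 13, 44, 29 are pairwise coprime, so by the CRT there is a unique solution mod 13·44·29 = 16588.
Solve by successive substitution. Start with x ≡ 12 (mod 13).
  Combine with x ≡ 8 (mod 44): write x = 12 + 13·t and require 12 + 13·t ≡ 8 (mod 44), i.e. 13·t ≡ 8 − 12 ≡ 40 (mod 44). Since 13^(−1) ≡ 17 (mod 44), t ≡ 17·40 ≡ 20 (mod 44). So x ≡ 12 + 13·20 = 272 (mod 572).
  Combine with x ≡ 5 (mod 29): write x = 272 + 572·t and require 272 + 572·t ≡ 5 (mod 29), i.e. 572·t ≡ 5 − 272 ≡ 23 (mod 29). Since 572^(−1) ≡ 18 (mod 29) (572 ≡ 21 (mod 29)), t ≡ 18·23 ≡ 8 (mod 29). So x ≡ 272 + 572·8 = 4848 (mod 16588).
Unique solution in [0, 16588): x = 4848.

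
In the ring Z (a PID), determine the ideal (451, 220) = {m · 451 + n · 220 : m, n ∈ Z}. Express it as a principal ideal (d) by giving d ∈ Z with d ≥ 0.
In the PID Z, (a, b) is generated by gcd(a, b). Compute gcd(451, 220) with the extended Euclidean algorithm, tracking rows (r, s, t) with s·451 + t·220 = r:
  row A: (451, 1, 0)   [1·451 + 0·220 = 451]
  row B: (220, 0, 1)   [0·451 + 1·220 = 220]
  451 = 2·220 + 11   → row C = row A − 2·row B = (11, 1, −2)   [check: 1·451 − 2·220 = 11]
  220 = 20·11 + 0   → remainder 0, stop. gcd = 11 (last nonzero row C).
So gcd(451, 220) = 11, with Bézout identity 1·451 − 2·220 = 11. Containment (⊇): the Bézout identity exhibits 11 as an element of (451, 220), giving (11) ⊆ (451, 220). Containment (⊆): since 11 | 451 and 11 | 220 (451 = 11·41, 220 = 11·20), every Z-linear combination of 451 and 220 is divisible by 11, so (451, 220) ⊆ (11). Therefore (451, 220) = (11), d = 11.

Final answer: (451, 220) = (11); d = 11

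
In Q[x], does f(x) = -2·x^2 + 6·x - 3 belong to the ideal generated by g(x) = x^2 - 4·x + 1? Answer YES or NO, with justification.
In Q[x] the ideal (g) consists of all multiples of g, so f ∈ (g) iff g | f, i.e. iff the remainder of f on division by g is 0. Divide f by g (g is monic, so eliminate the leading term of the running remainder at each step):
  leading term -2·x^2: subtract (-2)·g(x) = -2·x^2 + 8·x - 2, leaving -2·x - 1
The remainder r(x) = -2·x - 1 ≠ 0 (and deg r < deg g), so g ∤ f, i.e. f ∉ (g).

Final answer: NO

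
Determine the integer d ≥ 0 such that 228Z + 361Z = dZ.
(228, 361) = (19); d = 19

In the PID Z, (a, b) is generated by gcd(a, b). Compute gcd(361, 228) with the extended Euclidean algorithm, tracking rows (r, s, t) with s·361 + t·228 = r:
  row A: (361, 1, 0)   [1·361 + 0·228 = 361]
  row B: (228, 0, 1)   [0·361 + 1·228 = 228]
  361 = 1·228 + 133   → row C = row A − 1·row B = (133, 1, −1)   [check: 1·361 − 1·228 = 133]
  228 = 1·133 + 95   → row D = row B − 1·row C = (95, −1, 2)   [check: −1·361 + 2·228 = 95]
  133 = 1·95 + 38   → row E = row C − 1·row D = (38, 2, −3)   [check: 2·361 − 3·228 = 38]
  95 = 2·38 + 19   → row F = row D − 2·row E = (19, −5, 8)   [check: −5·361 + 8·228 = 19]
  38 = 2·19 + 0   → remainder 0, stop. gcd = 19 (last nonzero row F).
So gcd(228, 361) = 19, with Bézout identity −5·361 + 8·228 = 19. Containment (⊇): the Bézout identity exhibits 19 as an element of (228, 361), giving (19) ⊆ (228, 361). Containment (⊆): since 19 | 228 and 19 | 361 (228 = 19·12, 361 = 19·19), every Z-linear combination of 228 and 361 is divisible by 19, so (228, 361) ⊆ (19). Therefore (228, 361) = (19), d = 19.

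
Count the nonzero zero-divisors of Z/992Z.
In Z/992Z each nonzero element is either a unit (gcd with 992 is 1) or a zero-divisor (gcd > 1). The number of units is φ(992): factorise 992 = 2^5 · 31, so φ(992) = (2^5 − 2^4) · (31 − 1) = 16 · 30 = 480. The nonzero elements number 992 − 1 = 991. Hence the nonzero zero-divisors number 991 − 480 = 511.

Final answer: Z/992Z has 511 nonzero zero-divisors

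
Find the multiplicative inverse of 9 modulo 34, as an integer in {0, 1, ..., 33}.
Apply the extended Euclidean algorithm to (34, 9), tracking rows (r, s, t) with s·34 + t·9 = r. Each division r_prev = q·r_cur + r_new produces the new row as (previous row) − q·(current row):
  row A: (34, 1, 0)   [1·34 + 0·9 = 34]
  row B: (9, 0, 1)   [0·34 + 1·9 = 9]
  34 = 3·9 + 7   → row C = row A − 3·row B = (7, 1, −3)   [check: 1·34 − 3·9 = 7]
  9 = 1·7 + 2   → row D = row B − 1·row C = (2, −1, 4)   [check: −1·34 + 4·9 = 2]
  7 = 3·2 + 1   → row E = row C − 3·row D = (1, 4, −15)   [check: 4·34 − 15·9 = 1]
  2 = 2·1 + 0   → remainder 0, stop. gcd = 1 (last nonzero row E).
The gcd is 1, so 9 is invertible mod 34. The last nonzero row gives 4·34 − 15·9 = 1, so t = −15. So 9^(−1) ≡ −15 ≡ 19 (mod 34). Verify: 9 · 19 = 171 ≡ 1 (mod 34). ✓

Final answer: 9^(−1) ≡ 19 (mod 34)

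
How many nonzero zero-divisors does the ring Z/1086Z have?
Z/1086Z has 725 nonzero zero-divisors

In Z/1086Z each nonzero element is either a unit (gcd with 1086 is 1) or a zero-divisor (gcd > 1). The number of units is φ(1086): factorise 1086 = 2 · 3 · 181, so φ(1086) = (2 − 1) · (3 − 1) · (181 − 1) = 1 · 2 · 180 = 360. The nonzero elements number 1086 − 1 = 1085. Hence the nonzero zero-divisors number 1085 − 360 = 725.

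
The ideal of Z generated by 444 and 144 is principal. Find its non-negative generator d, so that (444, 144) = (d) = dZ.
In the PID Z, (a, b) is generated by gcd(a, b). Compute gcd(444, 144) with the extended Euclidean algorithm, tracking rows (r, s, t) with s·444 + t·144 = r:
  row A: (444, 1, 0)   [1·444 + 0·144 = 444]
  row B: (144, 0, 1)   [0·444 + 1·144 = 144]
  444 = 3·144 + 12   → row C = row A − 3·row B = (12, 1, −3)   [check: 1·444 − 3·144 = 12]
  144 = 12·12 + 0   → remainder 0, stop. gcd = 12 (last nonzero row C).
So gcd(444, 144) = 12, with Bézout identity 1·444 − 3·144 = 12. Containment (⊇): the Bézout identity exhibits 12 as an element of (444, 144), giving (12) ⊆ (444, 144). Containment (⊆): since 12 | 444 and 12 | 144 (444 = 12·37, 144 = 12·12), every Z-linear combination of 444 and 144 is divisible by 12, so (444, 144) ⊆ (12). Therefore (444, 144) = (12), d = 12.

Final answer: (444, 144) = (12); d = 12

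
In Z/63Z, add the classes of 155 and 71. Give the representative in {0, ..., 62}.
Reduce the summands first: 155 ≡ 29, 71 ≡ 8 (mod 63), so 155 + 71 ≡ 29 + 8 (mod 63). 29 + 8 = 37; 37 = 0·63 + 37, so (155 + 71) mod 63 = 37.

Final answer: 37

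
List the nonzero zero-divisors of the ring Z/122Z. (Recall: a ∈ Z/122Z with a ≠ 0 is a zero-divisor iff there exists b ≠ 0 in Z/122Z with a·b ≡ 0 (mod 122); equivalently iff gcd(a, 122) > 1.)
An element a ∈ Z/122Z (with a ≠ 0) is a zero-divisor iff gcd(a, 122) > 1 (because a is a unit precisely when gcd(a, n) = 1, and in Z/nZ every nonzero, non-unit element is a zero-divisor). Scan a = 1, ..., 121 and keep those with gcd(a, 122) > 1:
  gcd(2, 122) = 2, gcd(4, 122) = 2, gcd(6, 122) = 2, gcd(8, 122) = 2, gcd(10, 122) = 2, gcd(12, 122) = 2, gcd(14, 122) = 2, gcd(16, 122) = 2, gcd(18, 122) = 2, gcd(20, 122) = 2, gcd(22, 122) = 2, gcd(24, 122) = 2, gcd(26, 122) = 2, gcd(28, 122) = 2, gcd(30, 122) = 2, gcd(32, 122) = 2, gcd(34, 122) = 2, gcd(36, 122) = 2, gcd(38, 122) = 2, gcd(40, 122) = 2, gcd(42, 122) = 2, gcd(44, 122) = 2, gcd(46, 122) = 2, gcd(48, 122) = 2, gcd(50, 122) = 2, gcd(52, 122) = 2, gcd(54, 122) = 2, gcd(56, 122) = 2, gcd(58, 122) = 2, gcd(60, 122) = 2, gcd(61, 122) = 61, gcd(62, 122) = 2, gcd(64, 122) = 2, gcd(66, 122) = 2, gcd(68, 122) = 2, gcd(70, 122) = 2, gcd(72, 122) = 2, gcd(74, 122) = 2, gcd(76, 122) = 2, gcd(78, 122) = 2, gcd(80, 122) = 2, gcd(82, 122) = 2, gcd(84, 122) = 2, gcd(86, 122) = 2, gcd(88, 122) = 2, gcd(90, 122) = 2, gcd(92, 122) = 2, gcd(94, 122) = 2, gcd(96, 122) = 2, gcd(98, 122) = 2, gcd(100, 122) = 2, gcd(102, 122) = 2, gcd(104, 122) = 2, gcd(106, 122) = 2, gcd(108, 122) = 2, gcd(110, 122) = 2, gcd(112, 122) = 2, gcd(114, 122) = 2, gcd(116, 122) = 2, gcd(118, 122) = 2, gcd(120, 122) = 2.
All other a ∈ {1, ..., 121} have gcd(a, 122) = 1 and are units. So the nonzero zero-divisors are exactly the 61 values of a appearing in this scan.

Final answer: nonzero zero-divisors of Z/122Z = {2, 4, 6, 8, 10, 12, 14, 16, 18, 20, 22, 24, 26, 28, 30, 32, 34, 36, 38, 40, 42, 44, 46, 48, 50, 52, 54, 56, 58, 60, 61, 62, 64, 66, 68, 70, 72, 74, 76, 78, 80, 82, 84, 86, 88, 90, 92, 94, 96, 98, 100, 102, 104, 106, 108, 110, 112, 114, 116, 118, 120}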